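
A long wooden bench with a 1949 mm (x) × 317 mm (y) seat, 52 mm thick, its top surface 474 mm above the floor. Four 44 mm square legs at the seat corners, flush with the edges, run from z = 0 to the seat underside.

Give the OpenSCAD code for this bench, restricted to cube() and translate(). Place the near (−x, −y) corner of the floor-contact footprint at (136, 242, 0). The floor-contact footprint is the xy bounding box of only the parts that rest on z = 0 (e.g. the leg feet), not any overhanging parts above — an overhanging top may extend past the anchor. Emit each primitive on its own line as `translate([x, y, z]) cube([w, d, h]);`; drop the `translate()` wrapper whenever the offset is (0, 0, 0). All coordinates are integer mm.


translate([136, 242, 422]) cube([1949, 317, 52]);
translate([136, 242, 0]) cube([44, 44, 422]);
translate([136, 515, 0]) cube([44, 44, 422]);
translate([2041, 242, 0]) cube([44, 44, 422]);
translate([2041, 515, 0]) cube([44, 44, 422]);


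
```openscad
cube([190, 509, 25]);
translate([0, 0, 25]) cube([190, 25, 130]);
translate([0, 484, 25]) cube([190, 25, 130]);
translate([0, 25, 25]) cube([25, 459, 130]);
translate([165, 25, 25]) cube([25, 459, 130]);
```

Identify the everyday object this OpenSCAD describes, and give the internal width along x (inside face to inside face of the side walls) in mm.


An open box. The internal width is 140 mm.

A 190×509 base slab with four walls standing on it — an open box. The base is 190 mm wide and the walls are 25 mm thick, so the internal width is 190 − 2 × 25 = 140 mm.


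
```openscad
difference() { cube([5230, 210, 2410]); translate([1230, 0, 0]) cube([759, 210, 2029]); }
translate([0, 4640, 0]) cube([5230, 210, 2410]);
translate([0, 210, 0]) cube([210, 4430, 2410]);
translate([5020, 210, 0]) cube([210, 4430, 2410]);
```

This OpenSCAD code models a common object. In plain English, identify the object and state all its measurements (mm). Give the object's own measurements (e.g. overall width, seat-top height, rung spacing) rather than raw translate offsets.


A single room: four walls, each 2410 mm tall and 210 mm thick, enclosing an outside footprint 5230×4850 mm (x × y), no floor or roof. The front and back walls (−y and +y sides) run the full x-width; the side walls fit between their inner faces. A door opening 759 mm wide and 2029 mm tall is cut through the front wall from the floor up, its −x edge 1230 mm from the wall's −x end.


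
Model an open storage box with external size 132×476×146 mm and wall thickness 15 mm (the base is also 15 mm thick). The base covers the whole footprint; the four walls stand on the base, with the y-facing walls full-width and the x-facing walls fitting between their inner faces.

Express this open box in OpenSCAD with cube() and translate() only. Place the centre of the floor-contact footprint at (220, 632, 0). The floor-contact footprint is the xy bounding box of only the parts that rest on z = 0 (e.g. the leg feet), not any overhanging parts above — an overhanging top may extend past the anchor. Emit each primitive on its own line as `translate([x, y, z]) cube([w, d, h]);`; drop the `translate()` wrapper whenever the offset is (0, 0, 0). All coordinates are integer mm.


translate([154, 394, 0]) cube([132, 476, 15]);
translate([154, 394, 15]) cube([132, 15, 131]);
translate([154, 855, 15]) cube([132, 15, 131]);
translate([154, 409, 15]) cube([15, 446, 131]);
translate([271, 409, 15]) cube([15, 446, 131]);


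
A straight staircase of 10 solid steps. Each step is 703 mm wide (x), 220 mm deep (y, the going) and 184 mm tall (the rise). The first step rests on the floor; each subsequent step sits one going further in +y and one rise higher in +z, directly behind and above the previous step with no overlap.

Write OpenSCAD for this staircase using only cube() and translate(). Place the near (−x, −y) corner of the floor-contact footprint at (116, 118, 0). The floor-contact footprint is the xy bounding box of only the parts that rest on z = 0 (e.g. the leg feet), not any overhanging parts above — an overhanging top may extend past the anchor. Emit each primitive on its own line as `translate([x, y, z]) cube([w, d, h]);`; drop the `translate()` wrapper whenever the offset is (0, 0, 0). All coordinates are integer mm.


translate([116, 118, 0]) cube([703, 220, 184]);
translate([116, 338, 184]) cube([703, 220, 184]);
translate([116, 558, 368]) cube([703, 220, 184]);
translate([116, 778, 552]) cube([703, 220, 184]);
translate([116, 998, 736]) cube([703, 220, 184]);
translate([116, 1218, 920]) cube([703, 220, 184]);
translate([116, 1438, 1104]) cube([703, 220, 184]);
translate([116, 1658, 1288]) cube([703, 220, 184]);
translate([116, 1878, 1472]) cube([703, 220, 184]);
translate([116, 2098, 1656]) cube([703, 220, 184]);


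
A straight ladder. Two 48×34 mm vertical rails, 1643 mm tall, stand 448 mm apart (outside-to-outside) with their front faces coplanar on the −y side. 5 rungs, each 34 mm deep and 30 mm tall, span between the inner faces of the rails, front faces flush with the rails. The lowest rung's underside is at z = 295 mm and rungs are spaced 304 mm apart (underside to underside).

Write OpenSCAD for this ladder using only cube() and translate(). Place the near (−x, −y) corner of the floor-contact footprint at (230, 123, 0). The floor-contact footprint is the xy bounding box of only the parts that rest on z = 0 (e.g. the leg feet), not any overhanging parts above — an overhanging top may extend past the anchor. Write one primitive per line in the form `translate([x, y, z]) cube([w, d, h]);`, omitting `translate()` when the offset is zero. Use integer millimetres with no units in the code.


translate([230, 123, 0]) cube([48, 34, 1643]);
translate([630, 123, 0]) cube([48, 34, 1643]);
translate([278, 123, 295]) cube([352, 34, 30]);
translate([278, 123, 599]) cube([352, 34, 30]);
translate([278, 123, 903]) cube([352, 34, 30]);
translate([278, 123, 1207]) cube([352, 34, 30]);
translate([278, 123, 1511]) cube([352, 34, 30]);


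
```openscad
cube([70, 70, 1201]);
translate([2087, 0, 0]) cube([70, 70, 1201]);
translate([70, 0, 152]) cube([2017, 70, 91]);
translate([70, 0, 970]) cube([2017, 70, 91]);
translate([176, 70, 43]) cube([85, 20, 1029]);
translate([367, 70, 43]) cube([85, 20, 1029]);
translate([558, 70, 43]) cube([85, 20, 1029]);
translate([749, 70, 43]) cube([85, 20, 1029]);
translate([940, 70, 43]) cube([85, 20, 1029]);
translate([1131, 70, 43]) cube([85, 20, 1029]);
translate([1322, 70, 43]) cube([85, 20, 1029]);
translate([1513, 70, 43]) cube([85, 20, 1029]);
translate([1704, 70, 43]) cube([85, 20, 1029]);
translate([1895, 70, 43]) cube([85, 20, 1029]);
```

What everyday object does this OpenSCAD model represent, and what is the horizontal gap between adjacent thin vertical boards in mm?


A fence section. The picket gap is 106 mm.

Two posts, two rails, 10 pickets — a fence section. Span 2017 mm holds 10 pickets of 85 mm with 11 equal gaps: ⌊(2017 − 10·85) / 11⌋ = 106 mm.


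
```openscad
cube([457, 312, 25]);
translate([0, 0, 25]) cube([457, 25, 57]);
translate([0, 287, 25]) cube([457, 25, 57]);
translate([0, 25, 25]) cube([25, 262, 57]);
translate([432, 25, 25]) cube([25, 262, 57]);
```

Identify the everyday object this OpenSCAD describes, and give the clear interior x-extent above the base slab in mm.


An open box. The internal width is 407 mm.

A 457×312 base slab with four walls standing on it — an open box. The base is 457 mm wide and the walls are 25 mm thick, so the internal width is 457 − 2 × 25 = 407 mm.


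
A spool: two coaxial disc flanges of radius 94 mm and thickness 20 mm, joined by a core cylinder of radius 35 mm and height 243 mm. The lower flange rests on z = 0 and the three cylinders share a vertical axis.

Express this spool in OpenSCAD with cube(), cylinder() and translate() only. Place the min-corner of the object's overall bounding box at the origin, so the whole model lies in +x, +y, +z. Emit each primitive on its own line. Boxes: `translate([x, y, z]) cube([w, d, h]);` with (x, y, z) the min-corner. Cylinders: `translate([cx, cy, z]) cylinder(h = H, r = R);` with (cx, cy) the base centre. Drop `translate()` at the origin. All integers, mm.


translate([94, 94, 0]) cylinder(h = 20, r = 94);
translate([94, 94, 20]) cylinder(h = 243, r = 35);
translate([94, 94, 263]) cylinder(h = 20, r = 94);


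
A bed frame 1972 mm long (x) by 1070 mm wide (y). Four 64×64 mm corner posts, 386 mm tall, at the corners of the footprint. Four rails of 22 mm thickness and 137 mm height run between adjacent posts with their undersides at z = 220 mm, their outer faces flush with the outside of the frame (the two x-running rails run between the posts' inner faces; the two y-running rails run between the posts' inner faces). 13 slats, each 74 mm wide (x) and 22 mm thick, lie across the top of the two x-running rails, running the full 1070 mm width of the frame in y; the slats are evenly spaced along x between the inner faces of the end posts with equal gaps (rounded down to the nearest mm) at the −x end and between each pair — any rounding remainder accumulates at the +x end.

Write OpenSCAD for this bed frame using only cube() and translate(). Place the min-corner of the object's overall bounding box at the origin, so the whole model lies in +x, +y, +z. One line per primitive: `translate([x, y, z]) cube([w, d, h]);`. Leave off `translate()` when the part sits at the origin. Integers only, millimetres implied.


cube([64, 64, 386]);
translate([0, 1006, 0]) cube([64, 64, 386]);
translate([1908, 0, 0]) cube([64, 64, 386]);
translate([1908, 1006, 0]) cube([64, 64, 386]);
translate([64, 0, 220]) cube([1844, 22, 137]);
translate([64, 1048, 220]) cube([1844, 22, 137]);
translate([0, 64, 220]) cube([22, 942, 137]);
translate([1950, 64, 220]) cube([22, 942, 137]);
translate([127, 0, 357]) cube([74, 1070, 22]);
translate([264, 0, 357]) cube([74, 1070, 22]);
translate([401, 0, 357]) cube([74, 1070, 22]);
translate([538, 0, 357]) cube([74, 1070, 22]);
translate([675, 0, 357]) cube([74, 1070, 22]);
translate([812, 0, 357]) cube([74, 1070, 22]);
translate([949, 0, 357]) cube([74, 1070, 22]);
translate([1086, 0, 357]) cube([74, 1070, 22]);
translate([1223, 0, 357]) cube([74, 1070, 22]);
translate([1360, 0, 357]) cube([74, 1070, 22]);
translate([1497, 0, 357]) cube([74, 1070, 22]);
translate([1634, 0, 357]) cube([74, 1070, 22]);
translate([1771, 0, 357]) cube([74, 1070, 22]);


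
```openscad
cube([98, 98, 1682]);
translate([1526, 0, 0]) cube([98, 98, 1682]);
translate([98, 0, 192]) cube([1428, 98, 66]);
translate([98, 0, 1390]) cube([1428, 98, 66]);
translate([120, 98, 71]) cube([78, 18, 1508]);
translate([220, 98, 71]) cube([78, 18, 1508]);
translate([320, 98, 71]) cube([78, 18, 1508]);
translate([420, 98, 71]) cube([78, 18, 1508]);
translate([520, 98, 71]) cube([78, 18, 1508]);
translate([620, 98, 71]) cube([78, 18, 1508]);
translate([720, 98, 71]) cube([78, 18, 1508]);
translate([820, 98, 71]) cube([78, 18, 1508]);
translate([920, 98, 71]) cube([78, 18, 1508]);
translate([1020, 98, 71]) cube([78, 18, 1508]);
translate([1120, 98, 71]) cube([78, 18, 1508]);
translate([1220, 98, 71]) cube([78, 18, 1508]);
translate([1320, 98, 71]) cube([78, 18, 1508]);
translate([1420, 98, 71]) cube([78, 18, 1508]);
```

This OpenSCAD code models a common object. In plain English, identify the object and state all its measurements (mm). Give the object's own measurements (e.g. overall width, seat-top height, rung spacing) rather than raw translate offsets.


A fence section. Two 98×98 mm posts, 1682 mm tall, stand on the floor with a clear span of 1428 mm between their inner faces. Two horizontal rails of 98×66 mm section span the gap between the posts with their undersides at z = 192 mm and z = 1390 mm, flush with the posts' −y face. 14 pickets, each 78 mm wide, 18 mm thick and 1508 mm tall, are fixed to the +y face of the rails with their bottoms at z = 71 mm, spaced across the span with a 22 mm gap after the −x post and between neighbouring pickets, with 28 mm left before the +x post.


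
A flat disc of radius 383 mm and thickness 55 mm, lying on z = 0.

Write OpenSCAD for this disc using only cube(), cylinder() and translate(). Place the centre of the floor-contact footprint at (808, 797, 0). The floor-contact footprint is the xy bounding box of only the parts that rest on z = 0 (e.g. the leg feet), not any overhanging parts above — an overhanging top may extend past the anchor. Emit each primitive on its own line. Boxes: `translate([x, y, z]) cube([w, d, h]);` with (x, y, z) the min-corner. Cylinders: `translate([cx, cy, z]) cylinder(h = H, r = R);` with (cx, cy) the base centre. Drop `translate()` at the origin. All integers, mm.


translate([808, 797, 0]) cylinder(h = 55, r = 383);


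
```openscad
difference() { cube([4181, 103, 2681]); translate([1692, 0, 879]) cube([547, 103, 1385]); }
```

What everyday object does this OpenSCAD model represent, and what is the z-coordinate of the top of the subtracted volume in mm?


A wall with a window opening. The window head height is 2264 mm.

A wall with a rectangular opening subtracted — a window. Sill at z = 879, opening 1385 mm tall, so the head is at 879 + 1385 = 2264 mm.


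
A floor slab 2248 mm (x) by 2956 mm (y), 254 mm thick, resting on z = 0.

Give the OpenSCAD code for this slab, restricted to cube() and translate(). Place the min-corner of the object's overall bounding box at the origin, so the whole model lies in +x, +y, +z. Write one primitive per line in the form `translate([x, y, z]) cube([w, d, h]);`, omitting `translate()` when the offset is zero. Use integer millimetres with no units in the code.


cube([2248, 2956, 254]);


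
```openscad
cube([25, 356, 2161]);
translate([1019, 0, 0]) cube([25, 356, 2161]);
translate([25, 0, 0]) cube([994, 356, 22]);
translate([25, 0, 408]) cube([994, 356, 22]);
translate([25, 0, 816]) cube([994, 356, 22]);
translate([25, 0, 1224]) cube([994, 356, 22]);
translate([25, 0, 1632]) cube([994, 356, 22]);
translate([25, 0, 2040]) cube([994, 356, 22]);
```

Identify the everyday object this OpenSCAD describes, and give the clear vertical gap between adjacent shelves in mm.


A bookshelf. The clear shelf gap is 386 mm.

Two tall side panels with 6 horizontal boards between them — a bookshelf. The first two shelf undersides are at z = 0 and z = 408; with shelf thickness 22, the clear gap is 408 − 0 − 22 = 386 mm.


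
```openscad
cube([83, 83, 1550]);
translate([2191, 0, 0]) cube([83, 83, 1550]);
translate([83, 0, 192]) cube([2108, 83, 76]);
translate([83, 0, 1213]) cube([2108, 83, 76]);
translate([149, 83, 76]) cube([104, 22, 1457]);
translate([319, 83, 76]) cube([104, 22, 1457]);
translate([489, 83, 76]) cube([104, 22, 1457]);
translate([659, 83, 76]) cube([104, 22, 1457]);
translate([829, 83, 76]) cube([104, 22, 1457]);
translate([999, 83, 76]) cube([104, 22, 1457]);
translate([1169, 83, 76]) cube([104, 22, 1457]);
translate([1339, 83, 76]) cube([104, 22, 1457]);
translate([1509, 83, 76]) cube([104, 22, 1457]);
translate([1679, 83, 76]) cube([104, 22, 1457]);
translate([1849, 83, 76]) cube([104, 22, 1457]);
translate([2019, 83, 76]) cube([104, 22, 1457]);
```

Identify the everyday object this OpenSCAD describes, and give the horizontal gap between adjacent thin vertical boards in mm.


A fence section. The picket gap is 66 mm.

Two posts, two rails, 12 pickets — a fence section. Span 2108 mm holds 12 pickets of 104 mm with 13 equal gaps: ⌊(2108 − 12·104) / 13⌋ = 66 mm.


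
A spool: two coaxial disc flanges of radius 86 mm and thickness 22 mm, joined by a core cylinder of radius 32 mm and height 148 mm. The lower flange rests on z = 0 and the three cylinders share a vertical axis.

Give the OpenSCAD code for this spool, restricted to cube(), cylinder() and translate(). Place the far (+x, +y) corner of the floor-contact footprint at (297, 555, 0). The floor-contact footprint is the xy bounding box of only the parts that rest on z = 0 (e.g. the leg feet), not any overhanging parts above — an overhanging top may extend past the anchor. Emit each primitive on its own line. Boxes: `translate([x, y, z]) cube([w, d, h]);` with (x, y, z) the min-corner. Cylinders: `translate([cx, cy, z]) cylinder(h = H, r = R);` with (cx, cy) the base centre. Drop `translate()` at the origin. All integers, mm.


translate([211, 469, 0]) cylinder(h = 22, r = 86);
translate([211, 469, 22]) cylinder(h = 148, r = 32);
translate([211, 469, 170]) cylinder(h = 22, r = 86);


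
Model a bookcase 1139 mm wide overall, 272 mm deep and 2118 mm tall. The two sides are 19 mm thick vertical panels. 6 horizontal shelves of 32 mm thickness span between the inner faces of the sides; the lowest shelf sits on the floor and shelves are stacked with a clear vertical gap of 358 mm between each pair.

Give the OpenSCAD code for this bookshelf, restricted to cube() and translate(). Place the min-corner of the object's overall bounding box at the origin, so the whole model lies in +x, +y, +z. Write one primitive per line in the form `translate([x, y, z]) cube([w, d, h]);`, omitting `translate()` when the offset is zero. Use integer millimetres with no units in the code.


cube([19, 272, 2118]);
translate([1120, 0, 0]) cube([19, 272, 2118]);
translate([19, 0, 0]) cube([1101, 272, 32]);
translate([19, 0, 390]) cube([1101, 272, 32]);
translate([19, 0, 780]) cube([1101, 272, 32]);
translate([19, 0, 1170]) cube([1101, 272, 32]);
translate([19, 0, 1560]) cube([1101, 272, 32]);
translate([19, 0, 1950]) cube([1101, 272, 32]);


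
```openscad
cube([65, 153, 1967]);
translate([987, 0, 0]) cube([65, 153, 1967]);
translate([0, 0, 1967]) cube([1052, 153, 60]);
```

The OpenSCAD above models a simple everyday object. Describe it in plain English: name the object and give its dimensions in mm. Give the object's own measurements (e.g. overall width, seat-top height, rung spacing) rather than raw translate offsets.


A door frame. The clear opening is 922 mm wide and 1967 mm high. Two 65 mm wide jambs, 153 mm deep, stand either side of the opening from the floor to the top of the opening. A 60 mm thick head sits across the top of both jambs, spanning the full outside width of the frame.


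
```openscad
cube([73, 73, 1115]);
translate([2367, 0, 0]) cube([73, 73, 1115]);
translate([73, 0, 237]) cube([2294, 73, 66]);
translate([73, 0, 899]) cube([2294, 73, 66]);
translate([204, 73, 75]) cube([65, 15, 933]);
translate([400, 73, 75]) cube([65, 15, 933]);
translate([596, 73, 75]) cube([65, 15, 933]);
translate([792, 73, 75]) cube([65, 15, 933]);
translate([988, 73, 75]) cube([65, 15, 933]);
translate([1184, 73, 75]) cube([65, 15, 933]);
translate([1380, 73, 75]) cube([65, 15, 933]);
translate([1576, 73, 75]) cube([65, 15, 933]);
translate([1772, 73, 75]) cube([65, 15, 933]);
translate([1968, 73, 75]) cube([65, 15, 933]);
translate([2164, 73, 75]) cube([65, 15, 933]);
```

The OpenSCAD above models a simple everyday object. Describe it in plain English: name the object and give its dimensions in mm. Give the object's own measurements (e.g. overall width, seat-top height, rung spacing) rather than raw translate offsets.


A fence section. Two 73×73 mm posts, 1115 mm tall, stand on the floor with a clear span of 2294 mm between their inner faces. Two horizontal rails of 73×66 mm section span the gap between the posts with their undersides at z = 237 mm and z = 899 mm, flush with the posts' −y face. 11 pickets, each 65 mm wide, 15 mm thick and 933 mm tall, are fixed to the +y face of the rails with their bottoms at z = 75 mm, spaced across the span with a 131 mm gap after the −x post and between neighbouring pickets, with 138 mm left before the +x post.


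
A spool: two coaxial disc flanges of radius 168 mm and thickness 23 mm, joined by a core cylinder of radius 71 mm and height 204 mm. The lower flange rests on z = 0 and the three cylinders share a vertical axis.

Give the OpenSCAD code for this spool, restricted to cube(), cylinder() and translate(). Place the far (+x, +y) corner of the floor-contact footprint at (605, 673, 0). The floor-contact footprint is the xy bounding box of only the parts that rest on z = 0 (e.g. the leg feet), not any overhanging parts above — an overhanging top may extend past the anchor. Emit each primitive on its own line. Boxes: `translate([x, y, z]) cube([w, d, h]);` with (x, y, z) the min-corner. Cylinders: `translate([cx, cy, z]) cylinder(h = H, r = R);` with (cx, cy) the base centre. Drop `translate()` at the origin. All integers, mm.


translate([437, 505, 0]) cylinder(h = 23, r = 168);
translate([437, 505, 23]) cylinder(h = 204, r = 71);
translate([437, 505, 227]) cylinder(h = 23, r = 168);


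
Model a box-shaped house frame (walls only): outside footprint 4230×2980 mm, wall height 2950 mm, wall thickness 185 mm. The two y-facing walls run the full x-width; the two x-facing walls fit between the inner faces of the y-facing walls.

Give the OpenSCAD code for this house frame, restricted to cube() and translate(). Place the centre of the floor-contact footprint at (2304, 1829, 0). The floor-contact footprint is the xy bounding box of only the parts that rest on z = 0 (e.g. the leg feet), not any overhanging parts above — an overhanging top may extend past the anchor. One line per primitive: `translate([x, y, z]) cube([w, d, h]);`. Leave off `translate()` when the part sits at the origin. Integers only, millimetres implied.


translate([189, 339, 0]) cube([4230, 185, 2950]);
translate([189, 3134, 0]) cube([4230, 185, 2950]);
translate([189, 524, 0]) cube([185, 2610, 2950]);
translate([4234, 524, 0]) cube([185, 2610, 2950]);


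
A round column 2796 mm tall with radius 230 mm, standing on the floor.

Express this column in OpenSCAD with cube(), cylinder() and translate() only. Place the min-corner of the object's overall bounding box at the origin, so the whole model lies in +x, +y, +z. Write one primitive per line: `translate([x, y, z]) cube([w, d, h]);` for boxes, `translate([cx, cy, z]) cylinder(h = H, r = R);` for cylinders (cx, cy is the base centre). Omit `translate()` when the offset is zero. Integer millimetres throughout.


translate([230, 230, 0]) cylinder(h = 2796, r = 230);


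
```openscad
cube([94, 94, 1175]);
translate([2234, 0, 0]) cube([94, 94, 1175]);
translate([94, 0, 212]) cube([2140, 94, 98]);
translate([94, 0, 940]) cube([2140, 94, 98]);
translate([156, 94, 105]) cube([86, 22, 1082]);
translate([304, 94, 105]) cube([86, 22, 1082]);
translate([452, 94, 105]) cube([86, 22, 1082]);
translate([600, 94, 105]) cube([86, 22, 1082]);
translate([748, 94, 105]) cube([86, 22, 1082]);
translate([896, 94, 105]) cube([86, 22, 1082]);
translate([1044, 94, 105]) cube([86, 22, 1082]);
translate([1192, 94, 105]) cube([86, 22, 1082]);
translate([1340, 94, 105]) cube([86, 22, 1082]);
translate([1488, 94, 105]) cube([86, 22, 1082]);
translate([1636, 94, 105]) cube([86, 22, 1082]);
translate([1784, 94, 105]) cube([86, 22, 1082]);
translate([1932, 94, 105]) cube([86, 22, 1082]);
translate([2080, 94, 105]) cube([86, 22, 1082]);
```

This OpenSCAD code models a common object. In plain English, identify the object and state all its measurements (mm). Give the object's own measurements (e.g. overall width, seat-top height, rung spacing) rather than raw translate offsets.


A fence section. Two 94×94 mm posts, 1175 mm tall, stand on the floor with a clear span of 2140 mm between their inner faces. Two horizontal rails of 94×98 mm section span the gap between the posts with their undersides at z = 212 mm and z = 940 mm, flush with the posts' −y face. 14 pickets, each 86 mm wide, 22 mm thick and 1082 mm tall, are fixed to the +y face of the rails with their bottoms at z = 105 mm, spaced across the span with a 62 mm gap after the −x post and between neighbouring pickets, with 68 mm left before the +x post.


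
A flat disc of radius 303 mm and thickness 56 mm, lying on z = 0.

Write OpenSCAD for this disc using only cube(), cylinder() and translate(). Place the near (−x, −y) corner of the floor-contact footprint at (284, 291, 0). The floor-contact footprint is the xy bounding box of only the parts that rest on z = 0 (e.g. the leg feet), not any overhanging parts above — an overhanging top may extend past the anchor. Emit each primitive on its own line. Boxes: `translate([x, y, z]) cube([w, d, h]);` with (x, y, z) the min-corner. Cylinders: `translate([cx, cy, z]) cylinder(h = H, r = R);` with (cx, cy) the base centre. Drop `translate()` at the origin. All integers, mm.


translate([587, 594, 0]) cylinder(h = 56, r = 303);


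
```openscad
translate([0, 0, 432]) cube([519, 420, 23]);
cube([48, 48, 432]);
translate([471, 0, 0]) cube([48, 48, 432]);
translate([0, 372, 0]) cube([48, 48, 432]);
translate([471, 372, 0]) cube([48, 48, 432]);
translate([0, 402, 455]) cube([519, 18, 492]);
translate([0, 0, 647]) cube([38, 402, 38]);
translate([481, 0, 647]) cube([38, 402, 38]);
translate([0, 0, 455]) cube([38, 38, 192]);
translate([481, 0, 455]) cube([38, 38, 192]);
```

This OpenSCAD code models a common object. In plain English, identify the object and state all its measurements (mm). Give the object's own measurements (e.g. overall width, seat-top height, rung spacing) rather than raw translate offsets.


A chair. The seat is a 519×420×23 mm slab with its top at z = 455 mm, on four 48×48 mm corner legs (flush with the seat edges, standing on z = 0). A flat backrest 18 mm thick, 492 mm tall, spans the full seat width and rises from the seat top along its +y edge, rear face flush with the rear of the seat. Two armrests of 38×38 mm section run along each side from the seat's front edge to the front of the backrest, top faces 230 mm above the seat top and outer faces flush with the seat's x-edges; a 38×38 mm post under the front of each armrest stands on the seat at the front corner.


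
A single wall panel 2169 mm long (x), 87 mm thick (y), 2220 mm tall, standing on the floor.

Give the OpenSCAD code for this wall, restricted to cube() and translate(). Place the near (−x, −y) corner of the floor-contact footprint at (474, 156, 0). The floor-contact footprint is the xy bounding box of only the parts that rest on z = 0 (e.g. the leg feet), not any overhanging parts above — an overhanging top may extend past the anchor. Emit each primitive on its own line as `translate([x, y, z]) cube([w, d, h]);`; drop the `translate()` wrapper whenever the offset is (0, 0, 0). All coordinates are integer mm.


translate([474, 156, 0]) cube([2169, 87, 2220]);


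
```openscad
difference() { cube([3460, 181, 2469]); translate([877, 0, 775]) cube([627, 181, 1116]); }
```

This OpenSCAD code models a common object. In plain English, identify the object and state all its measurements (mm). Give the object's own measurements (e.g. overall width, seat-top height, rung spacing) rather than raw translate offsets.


A wall 3460 mm long (x), 181 mm thick (y), 2469 mm tall, with a rectangular window opening cut through it. The opening is 627 mm wide and 1116 mm tall; its sill is at z = 775 mm and its near (−x) edge is 877 mm from the wall's −x end. The opening passes through the full wall thickness.


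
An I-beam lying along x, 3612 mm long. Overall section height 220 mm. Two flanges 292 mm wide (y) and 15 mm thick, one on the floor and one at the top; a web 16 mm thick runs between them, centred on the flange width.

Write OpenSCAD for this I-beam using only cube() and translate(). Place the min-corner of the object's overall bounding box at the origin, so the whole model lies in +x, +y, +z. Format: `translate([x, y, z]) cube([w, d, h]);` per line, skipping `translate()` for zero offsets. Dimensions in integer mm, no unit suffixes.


cube([3612, 292, 15]);
translate([0, 138, 15]) cube([3612, 16, 190]);
translate([0, 0, 205]) cube([3612, 292, 15]);


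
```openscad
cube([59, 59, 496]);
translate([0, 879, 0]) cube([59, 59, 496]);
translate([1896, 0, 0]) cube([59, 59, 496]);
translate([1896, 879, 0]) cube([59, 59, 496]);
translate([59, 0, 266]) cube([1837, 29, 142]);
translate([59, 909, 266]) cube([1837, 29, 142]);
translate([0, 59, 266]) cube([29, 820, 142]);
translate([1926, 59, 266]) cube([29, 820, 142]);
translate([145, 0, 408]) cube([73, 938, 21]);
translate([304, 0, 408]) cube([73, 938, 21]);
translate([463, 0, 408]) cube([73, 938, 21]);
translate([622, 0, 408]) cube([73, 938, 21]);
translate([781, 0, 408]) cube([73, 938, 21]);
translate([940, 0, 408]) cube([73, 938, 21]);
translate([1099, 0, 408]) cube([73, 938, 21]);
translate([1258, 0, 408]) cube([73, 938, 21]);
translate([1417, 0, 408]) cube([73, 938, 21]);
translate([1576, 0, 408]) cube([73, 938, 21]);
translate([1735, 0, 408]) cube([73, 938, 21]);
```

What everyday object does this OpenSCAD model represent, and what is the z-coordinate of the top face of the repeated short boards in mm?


A bed frame. The slat-top height is 429 mm.

Four posts, four rails, and a row of slats — a bed frame. Slats sit on the rails at z = 266 + 142 = 408; with slat thickness 21, the top is 429 mm.


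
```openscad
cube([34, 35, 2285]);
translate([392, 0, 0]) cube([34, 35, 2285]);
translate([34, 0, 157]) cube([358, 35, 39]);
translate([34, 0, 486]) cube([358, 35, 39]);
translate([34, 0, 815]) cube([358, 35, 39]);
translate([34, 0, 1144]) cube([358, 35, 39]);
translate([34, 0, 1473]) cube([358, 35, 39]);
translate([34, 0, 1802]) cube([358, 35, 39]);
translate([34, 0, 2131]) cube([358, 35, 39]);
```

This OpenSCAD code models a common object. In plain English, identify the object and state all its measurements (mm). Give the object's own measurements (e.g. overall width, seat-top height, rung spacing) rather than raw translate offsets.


A straight ladder. Two 34×35 mm vertical rails, 2285 mm tall, stand 426 mm apart (outside-to-outside) with their front faces coplanar on the −y side. 7 rungs, each 35 mm deep and 39 mm tall, span between the inner faces of the rails, front faces flush with the rails. The lowest rung's underside is at z = 157 mm and rungs are spaced 329 mm apart (underside to underside).


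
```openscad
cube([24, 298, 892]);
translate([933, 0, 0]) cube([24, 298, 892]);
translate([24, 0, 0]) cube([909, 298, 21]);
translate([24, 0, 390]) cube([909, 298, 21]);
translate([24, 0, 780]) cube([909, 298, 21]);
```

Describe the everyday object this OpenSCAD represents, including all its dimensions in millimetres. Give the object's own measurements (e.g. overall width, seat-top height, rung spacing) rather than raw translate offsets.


An open bookshelf. Two side panels, each 24 mm thick, 298 mm deep and 892 mm tall, stand 957 mm apart (outside-to-outside). Between them sit 3 shelves, each 21 mm thick and 298 mm deep, spanning the full gap between the sides. The bottom shelf rests on the floor (its underside at z = 0) and the clear gap between one shelf's top and the next shelf's underside is 369 mm.


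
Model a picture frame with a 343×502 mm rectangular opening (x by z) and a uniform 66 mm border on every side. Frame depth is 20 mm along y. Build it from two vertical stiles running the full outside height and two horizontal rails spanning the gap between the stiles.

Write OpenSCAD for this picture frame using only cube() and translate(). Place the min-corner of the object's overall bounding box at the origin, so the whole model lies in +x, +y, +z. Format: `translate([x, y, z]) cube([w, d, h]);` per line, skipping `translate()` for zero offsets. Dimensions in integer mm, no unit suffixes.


cube([66, 20, 634]);
translate([409, 0, 0]) cube([66, 20, 634]);
translate([66, 0, 0]) cube([343, 20, 66]);
translate([66, 0, 568]) cube([343, 20, 66]);


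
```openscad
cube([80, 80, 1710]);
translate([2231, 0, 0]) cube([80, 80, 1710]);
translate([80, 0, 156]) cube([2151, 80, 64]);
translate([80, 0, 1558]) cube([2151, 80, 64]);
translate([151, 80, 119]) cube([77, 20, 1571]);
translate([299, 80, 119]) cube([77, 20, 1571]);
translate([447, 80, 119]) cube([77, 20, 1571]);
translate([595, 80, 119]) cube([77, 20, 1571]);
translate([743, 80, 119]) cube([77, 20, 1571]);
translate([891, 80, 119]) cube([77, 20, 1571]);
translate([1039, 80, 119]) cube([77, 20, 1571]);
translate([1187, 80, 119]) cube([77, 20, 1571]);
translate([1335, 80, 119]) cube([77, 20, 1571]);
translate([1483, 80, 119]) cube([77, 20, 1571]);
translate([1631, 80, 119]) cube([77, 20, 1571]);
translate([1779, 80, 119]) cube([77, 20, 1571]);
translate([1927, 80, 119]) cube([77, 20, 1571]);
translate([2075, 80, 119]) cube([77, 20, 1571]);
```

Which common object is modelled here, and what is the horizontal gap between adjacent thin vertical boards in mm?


A fence section. The picket gap is 71 mm.

Two posts, two rails, 14 pickets — a fence section. Span 2151 mm holds 14 pickets of 77 mm with 15 equal gaps: ⌊(2151 − 14·77) / 15⌋ = 71 mm.


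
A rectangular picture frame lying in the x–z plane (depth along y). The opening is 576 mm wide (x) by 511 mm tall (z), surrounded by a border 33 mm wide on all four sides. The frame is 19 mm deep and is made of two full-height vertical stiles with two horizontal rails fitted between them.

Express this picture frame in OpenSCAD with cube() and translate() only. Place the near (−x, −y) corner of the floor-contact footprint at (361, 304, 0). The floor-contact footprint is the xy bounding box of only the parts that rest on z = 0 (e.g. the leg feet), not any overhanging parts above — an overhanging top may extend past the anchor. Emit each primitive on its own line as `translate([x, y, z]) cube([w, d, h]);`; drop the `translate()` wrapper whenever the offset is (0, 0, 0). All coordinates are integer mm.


translate([361, 304, 0]) cube([33, 19, 577]);
translate([970, 304, 0]) cube([33, 19, 577]);
translate([394, 304, 0]) cube([576, 19, 33]);
translate([394, 304, 544]) cube([576, 19, 33]);


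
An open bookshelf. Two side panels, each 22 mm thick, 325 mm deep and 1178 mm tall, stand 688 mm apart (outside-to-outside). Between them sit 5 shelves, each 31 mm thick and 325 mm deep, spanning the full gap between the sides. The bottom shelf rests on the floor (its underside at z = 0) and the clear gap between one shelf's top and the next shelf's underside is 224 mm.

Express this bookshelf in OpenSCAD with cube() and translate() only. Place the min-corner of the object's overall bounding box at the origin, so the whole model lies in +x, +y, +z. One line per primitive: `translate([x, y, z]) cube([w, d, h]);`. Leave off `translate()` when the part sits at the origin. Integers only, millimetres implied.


cube([22, 325, 1178]);
translate([666, 0, 0]) cube([22, 325, 1178]);
translate([22, 0, 0]) cube([644, 325, 31]);
translate([22, 0, 255]) cube([644, 325, 31]);
translate([22, 0, 510]) cube([644, 325, 31]);
translate([22, 0, 765]) cube([644, 325, 31]);
translate([22, 0, 1020]) cube([644, 325, 31]);


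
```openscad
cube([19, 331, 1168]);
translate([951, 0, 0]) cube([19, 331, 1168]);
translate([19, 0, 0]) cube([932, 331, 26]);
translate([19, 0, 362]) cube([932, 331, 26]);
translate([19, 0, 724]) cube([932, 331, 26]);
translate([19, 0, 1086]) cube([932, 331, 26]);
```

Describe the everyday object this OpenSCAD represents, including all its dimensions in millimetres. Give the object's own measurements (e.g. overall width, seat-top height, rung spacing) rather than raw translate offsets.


An open bookshelf. Two side panels, each 19 mm thick, 331 mm deep and 1168 mm tall, stand 970 mm apart (outside-to-outside). Between them sit 4 shelves, each 26 mm thick and 331 mm deep, spanning the full gap between the sides. The bottom shelf rests on the floor (its underside at z = 0) and the clear gap between one shelf's top and the next shelf's underside is 336 mm.


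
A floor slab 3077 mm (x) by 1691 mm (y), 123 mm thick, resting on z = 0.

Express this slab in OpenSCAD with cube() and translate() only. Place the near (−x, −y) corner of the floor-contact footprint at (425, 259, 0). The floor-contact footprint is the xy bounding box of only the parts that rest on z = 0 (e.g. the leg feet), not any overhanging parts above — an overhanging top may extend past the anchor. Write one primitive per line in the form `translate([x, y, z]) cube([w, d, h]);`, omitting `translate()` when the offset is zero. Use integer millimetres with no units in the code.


translate([425, 259, 0]) cube([3077, 1691, 123]);


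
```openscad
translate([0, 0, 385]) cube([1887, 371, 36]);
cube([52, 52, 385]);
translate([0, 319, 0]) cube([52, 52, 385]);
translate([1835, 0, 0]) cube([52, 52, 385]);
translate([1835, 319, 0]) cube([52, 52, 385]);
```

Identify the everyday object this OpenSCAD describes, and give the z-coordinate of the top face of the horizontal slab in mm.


A bench. The seat-top height is 421 mm.

A long slab on four corner posts — a bench. The slab sits at z = 385 with thickness 36, so the top is 385 + 36 = 421 mm.


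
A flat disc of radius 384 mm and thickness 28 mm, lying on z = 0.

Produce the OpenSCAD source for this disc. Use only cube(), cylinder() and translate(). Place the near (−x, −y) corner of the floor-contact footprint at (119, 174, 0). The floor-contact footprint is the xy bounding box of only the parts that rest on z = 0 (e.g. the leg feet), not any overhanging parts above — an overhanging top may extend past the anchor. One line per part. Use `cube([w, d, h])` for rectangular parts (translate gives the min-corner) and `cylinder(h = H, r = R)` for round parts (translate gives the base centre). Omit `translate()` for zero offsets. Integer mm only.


translate([503, 558, 0]) cylinder(h = 28, r = 384);


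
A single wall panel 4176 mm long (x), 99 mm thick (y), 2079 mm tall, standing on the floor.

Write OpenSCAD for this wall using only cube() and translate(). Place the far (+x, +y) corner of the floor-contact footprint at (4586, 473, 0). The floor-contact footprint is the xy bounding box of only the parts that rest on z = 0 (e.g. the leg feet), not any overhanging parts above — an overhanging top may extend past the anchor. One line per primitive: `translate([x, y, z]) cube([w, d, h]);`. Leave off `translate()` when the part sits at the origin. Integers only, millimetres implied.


translate([410, 374, 0]) cube([4176, 99, 2079]);


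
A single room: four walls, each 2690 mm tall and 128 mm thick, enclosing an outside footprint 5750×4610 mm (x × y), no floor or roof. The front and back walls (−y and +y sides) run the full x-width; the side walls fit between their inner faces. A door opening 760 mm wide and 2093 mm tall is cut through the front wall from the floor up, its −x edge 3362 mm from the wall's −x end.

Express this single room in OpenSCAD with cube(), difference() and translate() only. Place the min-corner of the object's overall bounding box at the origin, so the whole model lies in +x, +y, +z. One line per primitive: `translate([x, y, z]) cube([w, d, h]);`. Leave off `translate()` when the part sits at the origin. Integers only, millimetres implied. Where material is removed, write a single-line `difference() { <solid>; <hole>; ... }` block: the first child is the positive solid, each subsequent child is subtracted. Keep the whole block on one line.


difference() { cube([5750, 128, 2690]); translate([3362, 0, 0]) cube([760, 128, 2093]); }
translate([0, 4482, 0]) cube([5750, 128, 2690]);
translate([0, 128, 0]) cube([128, 4354, 2690]);
translate([5622, 128, 0]) cube([128, 4354, 2690]);


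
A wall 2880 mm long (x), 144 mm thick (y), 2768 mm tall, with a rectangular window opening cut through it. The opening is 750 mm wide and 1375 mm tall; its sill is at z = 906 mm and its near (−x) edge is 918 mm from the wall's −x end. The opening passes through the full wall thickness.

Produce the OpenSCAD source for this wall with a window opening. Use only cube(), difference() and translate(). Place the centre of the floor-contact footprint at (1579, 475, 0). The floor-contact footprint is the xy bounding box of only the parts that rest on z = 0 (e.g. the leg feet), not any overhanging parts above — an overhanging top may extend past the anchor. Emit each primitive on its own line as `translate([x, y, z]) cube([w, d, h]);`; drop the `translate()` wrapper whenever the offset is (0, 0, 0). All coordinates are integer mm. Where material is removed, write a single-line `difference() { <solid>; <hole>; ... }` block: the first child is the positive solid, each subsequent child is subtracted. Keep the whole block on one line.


difference() { translate([139, 403, 0]) cube([2880, 144, 2768]); translate([1057, 403, 906]) cube([750, 144, 1375]); }
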